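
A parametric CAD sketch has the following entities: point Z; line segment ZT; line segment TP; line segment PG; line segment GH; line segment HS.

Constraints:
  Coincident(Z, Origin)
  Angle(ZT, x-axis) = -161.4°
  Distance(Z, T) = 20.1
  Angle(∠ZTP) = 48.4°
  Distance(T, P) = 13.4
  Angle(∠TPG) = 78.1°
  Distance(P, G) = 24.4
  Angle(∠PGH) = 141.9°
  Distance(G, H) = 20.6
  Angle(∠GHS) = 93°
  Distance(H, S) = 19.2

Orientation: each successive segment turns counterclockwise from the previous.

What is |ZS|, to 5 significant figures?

34.794

∠PGH = 141.9° gives GH at 110.20° from the x-axis; with |GH| = 20.6, H = (-7.0357, 29.481). ∠GHS = 93.0° gives HS at -162.80° from the x-axis; with |HS| = 19.2, S = (-25.377, 23.804). Then |ZS| = |S − Z| = 34.794.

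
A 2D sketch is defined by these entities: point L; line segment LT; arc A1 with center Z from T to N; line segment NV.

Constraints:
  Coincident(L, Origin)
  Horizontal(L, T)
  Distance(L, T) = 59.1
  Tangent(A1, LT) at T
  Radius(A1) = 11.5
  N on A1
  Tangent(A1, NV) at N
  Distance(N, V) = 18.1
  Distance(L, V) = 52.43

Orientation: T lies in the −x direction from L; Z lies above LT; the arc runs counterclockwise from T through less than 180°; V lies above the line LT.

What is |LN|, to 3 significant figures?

48.7

Checks: |ZN| = 11.50 ✓; ∠(ZN, NV) = 90.00° ✓; |NV| = 18.10 ✓; |LV| = 52.43 ✓.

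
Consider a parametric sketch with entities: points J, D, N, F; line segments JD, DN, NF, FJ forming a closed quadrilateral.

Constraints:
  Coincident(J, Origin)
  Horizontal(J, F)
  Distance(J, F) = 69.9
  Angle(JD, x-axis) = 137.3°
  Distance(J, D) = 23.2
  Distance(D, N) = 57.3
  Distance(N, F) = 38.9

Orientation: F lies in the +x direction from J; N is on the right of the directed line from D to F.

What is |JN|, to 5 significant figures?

35.161

Checks: |DN| = 57.30 ✓; |NF| = 38.90 ✓.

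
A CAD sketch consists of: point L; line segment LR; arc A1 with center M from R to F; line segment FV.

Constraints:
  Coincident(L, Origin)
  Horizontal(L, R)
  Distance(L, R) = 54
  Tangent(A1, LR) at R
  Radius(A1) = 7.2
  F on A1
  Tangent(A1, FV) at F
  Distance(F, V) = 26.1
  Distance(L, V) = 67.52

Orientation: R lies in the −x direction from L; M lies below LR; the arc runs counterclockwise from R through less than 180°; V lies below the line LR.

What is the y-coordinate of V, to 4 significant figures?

-33.92

L is at the origin; LR is horizontal with |LR| = 54.0 and R on the −x side, so R = (-54.00, 0.000). The tangent condition forces MR to be normal to LR, so M = R + (0, -7.2) = (-54.00, -7.200). Since MF ⟂ FV (tangency), |MV| = √(7.2² + 26.1²) = 27.07 regardless of where F sits on A1. So V lies on both circle(L, 67.52) and circle(M, 27.07); the below-LR intersection is V = (-58.38, -33.92). F is the foot of the tangent from V: F = (-61.16, -7.966).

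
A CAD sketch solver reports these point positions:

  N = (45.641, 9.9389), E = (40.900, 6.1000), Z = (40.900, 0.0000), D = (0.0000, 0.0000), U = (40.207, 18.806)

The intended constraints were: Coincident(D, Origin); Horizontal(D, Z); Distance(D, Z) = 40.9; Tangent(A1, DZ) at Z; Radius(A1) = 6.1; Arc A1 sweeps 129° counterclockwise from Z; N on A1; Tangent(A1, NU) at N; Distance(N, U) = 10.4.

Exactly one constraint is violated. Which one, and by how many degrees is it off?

Tangent(A1, NU) at N — off by 7.50°.

D = (0.00, 0.00) ✓; D.y = 0.00, Z.y = 0.00 ✓; |DZ| = 40.90 ✓; ∠(EZ, ZD) = 90.00° ✓; |EZ| = 6.100 ✓; bearing(E→N) − bearing(E→Z) = 129.0° ✓; |EN| = 6.100 ✓; ∠(EN, NU) = 97.50° ✗; |NU| = 10.40 ✓.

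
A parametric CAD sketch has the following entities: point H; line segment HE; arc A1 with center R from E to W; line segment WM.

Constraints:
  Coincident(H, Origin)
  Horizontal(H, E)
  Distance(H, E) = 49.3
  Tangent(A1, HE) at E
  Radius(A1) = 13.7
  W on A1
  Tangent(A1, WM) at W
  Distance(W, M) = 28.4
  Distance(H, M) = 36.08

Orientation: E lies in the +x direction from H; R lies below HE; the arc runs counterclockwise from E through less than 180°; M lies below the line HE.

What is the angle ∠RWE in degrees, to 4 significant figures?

62.75°

H is at the origin; H and E share the same y with |HE| = 49.3 and E on the +x side, so E = (49.30, 0.000). Since A1 is tangent to HE there, RE ⟂ HE, so R = E + (0, -13.7) = (49.30, -13.70). Since RW ⟂ WM (tangency), |RM| = √(13.7² + 28.4²) = 31.53 regardless of where W sits on A1. So M lies on both circle(H, 36.08) and circle(R, 31.53); the below-HE intersection is M = (21.65, -28.86). W is the foot of the tangent from M: W = (38.15, -5.743).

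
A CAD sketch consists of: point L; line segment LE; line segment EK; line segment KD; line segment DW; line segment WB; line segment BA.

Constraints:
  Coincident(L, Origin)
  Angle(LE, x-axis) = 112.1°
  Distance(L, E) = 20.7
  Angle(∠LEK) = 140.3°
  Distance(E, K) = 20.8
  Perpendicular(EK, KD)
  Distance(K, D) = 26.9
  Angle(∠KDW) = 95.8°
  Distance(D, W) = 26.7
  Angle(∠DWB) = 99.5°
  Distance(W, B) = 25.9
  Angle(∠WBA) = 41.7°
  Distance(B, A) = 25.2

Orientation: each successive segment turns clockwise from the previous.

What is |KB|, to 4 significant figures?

33.72

L is at the origin; LE runs at 112.1° with length 20.7, so E = (-7.788, 19.18). ∠LEK = 140.3° gives EK at 72.40° from the x-axis; with |EK| = 20.8, K = (-1.499, 39.01). EK is perpendicular to KD, so KD runs at -17.60°; with |KD| = 26.9, D = (24.14, 30.87). ∠KDW = 95.8° gives DW at -101.8° from the x-axis; with |DW| = 26.7, W = (18.68, 4.736). ∠DWB = 99.5° gives WB at 177.7° from the x-axis; with |WB| = 25.9, B = (-7.197, 5.775). Then |KB| = |B − K| = 33.72.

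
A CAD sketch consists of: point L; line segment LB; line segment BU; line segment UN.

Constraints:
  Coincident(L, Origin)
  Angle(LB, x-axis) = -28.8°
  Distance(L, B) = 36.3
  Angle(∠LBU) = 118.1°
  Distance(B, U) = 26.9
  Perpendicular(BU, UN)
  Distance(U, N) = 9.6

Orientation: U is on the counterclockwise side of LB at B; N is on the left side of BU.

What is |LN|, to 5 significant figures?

49.381

L is at the origin; LB runs at -28.8° with length 36.3, so B = 36.3·(cos -28.8°, sin -28.8°) = (31.810, -17.488). ∠LBU = 118.1°, so BU runs at -28.8° + (180° − 118.1°) = 33.100° from the x-axis; with |BU| = 26.9, U = B + 26.9·(cos 33.100°, sin 33.100°) = (54.345, -2.7975). BU is perpendicular to UN; with |UN| = 9.6 on the left of BU, N = U + 9.6·(-0.54610, 0.83772) = (49.102, 5.2446). Then |LN| = |N − L| = 49.381.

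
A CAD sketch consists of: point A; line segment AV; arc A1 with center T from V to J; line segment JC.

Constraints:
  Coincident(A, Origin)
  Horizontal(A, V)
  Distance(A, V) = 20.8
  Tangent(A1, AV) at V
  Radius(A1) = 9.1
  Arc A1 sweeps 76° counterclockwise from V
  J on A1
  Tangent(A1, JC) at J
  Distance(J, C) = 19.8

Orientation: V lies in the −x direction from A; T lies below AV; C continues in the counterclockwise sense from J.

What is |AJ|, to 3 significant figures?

30.4

A is at the origin; A and V share the same y with |AV| = 20.8 and V on the −x side, so V = (-20.8, 0.00). A1 meets AV tangentially, so TV is at right angles to AV, so T = V + (0, -9.1) = (-20.8, -9.10). On A1, V sits at bearing 90° from T; a 76° counterclockwise sweep puts J at bearing 166°, so J = T + 9.1·(cos 166°, sin 166°) = (-29.6, -6.90). Then |AJ| = |J − A| = 30.4.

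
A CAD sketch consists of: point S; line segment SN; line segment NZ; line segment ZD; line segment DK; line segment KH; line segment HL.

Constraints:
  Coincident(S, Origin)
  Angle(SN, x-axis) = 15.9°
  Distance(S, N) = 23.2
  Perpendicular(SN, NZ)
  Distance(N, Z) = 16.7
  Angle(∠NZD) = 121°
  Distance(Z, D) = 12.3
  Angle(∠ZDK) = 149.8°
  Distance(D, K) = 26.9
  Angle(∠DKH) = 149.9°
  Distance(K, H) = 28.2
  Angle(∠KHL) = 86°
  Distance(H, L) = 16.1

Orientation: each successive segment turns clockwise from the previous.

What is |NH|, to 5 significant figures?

62.773

S is at the origin; SN runs at 15.9° with length 23.2, so N = (22.312, 6.3559). SN is perpendicular to NZ, so NZ runs at -74.100°; with |NZ| = 16.7, Z = (26.888, -9.7052). ∠NZD = 121.0° gives ZD at -133.10° from the x-axis; with |ZD| = 12.3, D = (18.483, -18.686). ∠ZDK = 149.8° gives DK at -163.30° from the x-axis; with |DK| = 26.9, K = (-7.2822, -26.416). ∠DKH = 149.9° gives KH at 166.60° from the x-axis; with |KH| = 28.2, H = (-34.714, -19.881). Then |NH| = |H − N| = 62.773.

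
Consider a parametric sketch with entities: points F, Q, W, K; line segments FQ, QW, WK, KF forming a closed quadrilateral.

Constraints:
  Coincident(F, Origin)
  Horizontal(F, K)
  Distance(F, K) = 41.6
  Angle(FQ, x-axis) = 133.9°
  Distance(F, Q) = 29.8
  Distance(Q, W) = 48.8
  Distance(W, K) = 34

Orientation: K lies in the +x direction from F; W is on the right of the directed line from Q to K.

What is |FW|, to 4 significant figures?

19.10

Checks: |QW| = 48.80 ✓; |WK| = 34.00 ✓.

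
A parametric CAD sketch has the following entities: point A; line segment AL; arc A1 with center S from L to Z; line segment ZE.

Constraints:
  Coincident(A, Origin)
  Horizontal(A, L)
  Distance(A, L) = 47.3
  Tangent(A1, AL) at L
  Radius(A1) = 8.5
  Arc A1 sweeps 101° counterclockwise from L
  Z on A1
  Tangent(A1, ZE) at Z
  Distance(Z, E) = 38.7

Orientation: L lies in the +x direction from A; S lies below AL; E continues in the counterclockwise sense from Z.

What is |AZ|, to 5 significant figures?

40.250

A is at the origin; AL is horizontal with |AL| = 47.3 and L on the +x side, so L = (47.300, 0.0000). A1 meets AL tangentially, so SL is at right angles to AL, so S = L + (0, -8.5) = (47.300, -8.5000). On A1, L sits at bearing 90° from S; a 101° counterclockwise sweep puts Z at bearing 191°, so Z = S + 8.5·(cos 191°, sin 191°) = (38.956, -10.122). Then |AZ| = |Z − A| = 40.250.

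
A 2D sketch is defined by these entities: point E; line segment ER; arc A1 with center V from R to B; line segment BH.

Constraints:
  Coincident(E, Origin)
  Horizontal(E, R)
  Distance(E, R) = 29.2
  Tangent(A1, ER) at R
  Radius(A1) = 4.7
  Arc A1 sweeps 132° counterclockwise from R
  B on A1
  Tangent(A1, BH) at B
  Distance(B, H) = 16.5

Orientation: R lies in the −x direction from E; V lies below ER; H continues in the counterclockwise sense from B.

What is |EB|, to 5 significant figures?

33.621

E is at the origin; ER is horizontal with |ER| = 29.2 and R on the −x side, so R = (-29.200, 0.0000). A1 meets ER tangentially, so VR is at right angles to ER, so V = R + (0, -4.7) = (-29.200, -4.7000). On A1, R sits at bearing 90° from V; a 132° counterclockwise sweep puts B at bearing 222°, so B = V + 4.7·(cos 222°, sin 222°) = (-32.693, -7.8449). Then |EB| = |B − E| = 33.621.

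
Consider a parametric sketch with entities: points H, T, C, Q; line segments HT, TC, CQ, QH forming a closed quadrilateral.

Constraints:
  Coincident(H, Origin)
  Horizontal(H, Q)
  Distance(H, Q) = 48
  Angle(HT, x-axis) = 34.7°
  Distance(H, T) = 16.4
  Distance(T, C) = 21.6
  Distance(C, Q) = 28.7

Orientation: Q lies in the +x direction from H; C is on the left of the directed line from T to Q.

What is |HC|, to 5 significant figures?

37.982

H is at the origin; HQ is horizontal with |HQ| = 48.0 and Q in +x, so Q = (48.0, 0). HT runs at 34.7° with |HT| = 16.4, so T = (13.483, 9.3362). C is determined by |TC| = 21.6 and |CQ| = 28.7 together: it lies at the intersection of circle(T, 21.6) and circle(Q, 28.7). With |TQ| = 35.757, the foot of the radical line on TQ is 12.885 from T and the perpendicular offset is √(21.6² − 12.885²) = 17.336. Taking the left-of-TQ solution: C = (30.447, 22.707).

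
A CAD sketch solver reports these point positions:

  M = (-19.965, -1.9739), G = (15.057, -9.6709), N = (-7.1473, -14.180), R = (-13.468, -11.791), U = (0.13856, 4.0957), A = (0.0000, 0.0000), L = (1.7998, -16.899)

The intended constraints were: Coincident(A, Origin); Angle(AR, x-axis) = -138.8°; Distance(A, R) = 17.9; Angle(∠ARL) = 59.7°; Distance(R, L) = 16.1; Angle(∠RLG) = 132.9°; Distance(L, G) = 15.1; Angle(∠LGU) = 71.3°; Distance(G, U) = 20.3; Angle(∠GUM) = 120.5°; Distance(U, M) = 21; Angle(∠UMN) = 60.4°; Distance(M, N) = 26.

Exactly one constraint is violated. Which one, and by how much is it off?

Distance(M, N) = 26 — off by 8.30.

A = (0.00, 0.00) ✓; AR at -138.8° ✓; |AR| = 17.90 ✓; ∠ARL = 59.70° ✓; |RL| = 16.10 ✓; ∠RLG = 132.9° ✓; |LG| = 15.10 ✓; ∠LGU = 71.30° ✓; |GU| = 20.30 ✓; ∠GUM = 120.5° ✓; |UM| = 21.00 ✓; ∠UMN = 60.40° ✓; |MN| = 17.70 ✗.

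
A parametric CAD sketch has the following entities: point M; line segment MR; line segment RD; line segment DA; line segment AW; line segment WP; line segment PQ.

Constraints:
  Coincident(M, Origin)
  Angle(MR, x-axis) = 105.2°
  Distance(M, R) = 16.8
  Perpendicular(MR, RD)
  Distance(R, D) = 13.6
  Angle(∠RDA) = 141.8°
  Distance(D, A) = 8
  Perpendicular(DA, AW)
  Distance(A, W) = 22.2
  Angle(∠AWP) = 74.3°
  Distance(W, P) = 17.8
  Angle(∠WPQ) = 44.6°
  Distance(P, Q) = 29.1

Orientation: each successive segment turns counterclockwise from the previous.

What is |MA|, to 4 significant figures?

23.15

M is at the origin; MR runs at 105.2° with length 16.8, so R = (-4.405, 16.21). MR ⟂ RD, so RD runs at -164.8°; with |RD| = 13.6, D = (-17.53, 12.65). ∠RDA = 141.8° gives DA at -126.6° from the x-axis; with |DA| = 8.0, A = (-22.30, 6.224). Then |MA| = |A − M| = 23.15.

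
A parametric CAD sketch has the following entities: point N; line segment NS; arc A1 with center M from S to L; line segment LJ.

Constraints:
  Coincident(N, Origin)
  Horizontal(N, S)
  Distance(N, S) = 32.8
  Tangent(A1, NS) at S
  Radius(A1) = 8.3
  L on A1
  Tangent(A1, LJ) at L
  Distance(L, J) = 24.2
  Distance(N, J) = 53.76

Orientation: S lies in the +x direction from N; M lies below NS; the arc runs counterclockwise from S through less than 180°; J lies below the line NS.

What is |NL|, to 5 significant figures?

30.264

Checks: |ML| = 8.300 ✓; ∠(ML, LJ) = 90.00° ✓; |LJ| = 24.20 ✓; |NJ| = 53.76 ✓.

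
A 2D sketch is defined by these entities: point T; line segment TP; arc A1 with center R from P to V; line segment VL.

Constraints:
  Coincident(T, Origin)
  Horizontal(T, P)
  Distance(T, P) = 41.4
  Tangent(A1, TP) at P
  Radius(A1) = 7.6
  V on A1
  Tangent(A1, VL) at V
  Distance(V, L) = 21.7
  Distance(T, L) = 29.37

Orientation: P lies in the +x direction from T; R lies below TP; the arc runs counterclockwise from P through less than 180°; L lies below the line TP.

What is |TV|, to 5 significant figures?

35.611

T is at the origin; T and P share the same y with |TP| = 41.4 and P on the +x side, so P = (41.400, 0.0000). The tangent condition forces RP to be normal to TP, so R = P + (0, -7.6) = (41.400, -7.6000). Since RV ⟂ VL (tangency), |RL| = √(7.6² + 21.7²) = 22.992 regardless of where V sits on A1. So L lies on both circle(T, 29.37) and circle(R, 22.992); the below-TP intersection is L = (21.822, -19.657). V is the foot of the tangent from L: V = (35.500, -2.8098).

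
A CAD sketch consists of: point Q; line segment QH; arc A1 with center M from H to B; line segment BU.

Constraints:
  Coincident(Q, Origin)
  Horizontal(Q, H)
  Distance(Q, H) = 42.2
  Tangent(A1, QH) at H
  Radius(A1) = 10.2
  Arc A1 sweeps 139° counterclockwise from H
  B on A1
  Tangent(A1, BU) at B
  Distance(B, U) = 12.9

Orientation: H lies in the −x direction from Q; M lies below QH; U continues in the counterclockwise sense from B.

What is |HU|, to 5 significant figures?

26.536

Q is at the origin; Q and H share the same y with |QH| = 42.2 and H on the −x side, so H = (-42.200, 0.0000). The tangent condition forces MH to be normal to QH, so M = H + (0, -10.2) = (-42.200, -10.200). On A1, H sits at bearing 90° from M; a 139° counterclockwise sweep puts B at bearing 229°, so B = M + 10.2·(cos 229°, sin 229°) = (-48.892, -17.898). Tangency of A1 to BU means the radius MB is perpendicular to BU, so BU runs along (−sin 229°, cos 229°); with |BU| = 12.9, U = (-39.156, -26.361). Then |HU| = |U − H| = 26.536.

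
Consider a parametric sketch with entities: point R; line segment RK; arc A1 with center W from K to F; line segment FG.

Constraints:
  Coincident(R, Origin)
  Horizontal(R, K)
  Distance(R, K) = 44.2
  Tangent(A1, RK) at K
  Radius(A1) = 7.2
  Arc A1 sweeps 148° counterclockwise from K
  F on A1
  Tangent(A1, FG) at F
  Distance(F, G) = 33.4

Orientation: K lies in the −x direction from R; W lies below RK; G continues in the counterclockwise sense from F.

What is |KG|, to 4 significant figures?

39.52

R is at the origin; RK is horizontal with |RK| = 44.2 and K on the −x side, so K = (-44.20, 0.000). The tangent condition forces WK to be normal to RK, so W = K + (0, -7.2) = (-44.20, -7.200). On A1, K sits at bearing 90° from W; a 148° counterclockwise sweep puts F at bearing 238°, so F = W + 7.2·(cos 238°, sin 238°) = (-48.02, -13.31). Since A1 is tangent to FG there, WF ⟂ FG, so FG runs along (−sin 238°, cos 238°); with |FG| = 33.4, G = (-19.69, -31.01). Then |KG| = |G − K| = 39.52.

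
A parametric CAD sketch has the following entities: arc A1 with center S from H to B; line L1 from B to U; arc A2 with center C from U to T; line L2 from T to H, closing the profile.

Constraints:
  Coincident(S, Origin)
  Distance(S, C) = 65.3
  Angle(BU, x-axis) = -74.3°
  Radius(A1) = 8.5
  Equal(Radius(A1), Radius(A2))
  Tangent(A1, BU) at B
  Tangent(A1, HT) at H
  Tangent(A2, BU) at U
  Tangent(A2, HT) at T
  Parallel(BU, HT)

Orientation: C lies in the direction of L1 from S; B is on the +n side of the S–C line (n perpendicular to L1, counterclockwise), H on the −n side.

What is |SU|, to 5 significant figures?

65.851

The slot axis is L1's direction at -74.3°, so u = (cos -74.3°, sin -74.3°) = (0.27060, -0.96269) and n = (−sin -74.3°, cos -74.3°) = (0.96269, 0.27060). S is at the origin and C lies 65.3 along u from S, so C = 65.3·u = (17.670, -62.864). Tangency of A1 to both parallel lines with radius 8.5 puts B and H at S ± 8.5·n: B = (8.1829, 2.3001), H = (-8.1829, -2.3001). Equal radii place U and T the same way about C: U = C + 8.5·n = (25.853, -60.564), T = C − 8.5·n = (9.4873, -65.164). Then |SU| = |U − S| = 65.851.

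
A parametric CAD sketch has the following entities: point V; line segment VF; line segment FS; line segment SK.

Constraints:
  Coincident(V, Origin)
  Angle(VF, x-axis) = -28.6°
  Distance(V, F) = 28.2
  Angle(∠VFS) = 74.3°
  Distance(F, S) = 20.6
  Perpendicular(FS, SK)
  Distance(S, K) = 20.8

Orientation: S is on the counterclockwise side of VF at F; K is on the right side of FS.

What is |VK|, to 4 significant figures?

49.67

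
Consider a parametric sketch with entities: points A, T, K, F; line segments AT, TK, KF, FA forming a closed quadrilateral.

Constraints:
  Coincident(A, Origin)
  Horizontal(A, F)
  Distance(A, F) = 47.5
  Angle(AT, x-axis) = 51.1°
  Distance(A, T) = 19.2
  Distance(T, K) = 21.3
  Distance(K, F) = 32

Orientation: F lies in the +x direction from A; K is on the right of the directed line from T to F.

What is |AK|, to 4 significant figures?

17.14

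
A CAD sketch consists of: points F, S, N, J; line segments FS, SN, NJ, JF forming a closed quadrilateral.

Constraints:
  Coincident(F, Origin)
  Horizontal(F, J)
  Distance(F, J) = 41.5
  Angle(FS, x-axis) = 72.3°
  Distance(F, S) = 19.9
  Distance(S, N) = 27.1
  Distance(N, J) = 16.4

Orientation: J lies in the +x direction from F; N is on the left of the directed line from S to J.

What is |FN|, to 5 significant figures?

35.458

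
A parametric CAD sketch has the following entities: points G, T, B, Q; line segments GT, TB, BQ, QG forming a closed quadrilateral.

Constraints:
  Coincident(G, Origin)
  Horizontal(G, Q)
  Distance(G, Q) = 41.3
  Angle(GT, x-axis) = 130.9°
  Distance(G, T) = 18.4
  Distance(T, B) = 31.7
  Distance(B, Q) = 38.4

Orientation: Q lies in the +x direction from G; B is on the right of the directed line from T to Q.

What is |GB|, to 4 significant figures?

13.74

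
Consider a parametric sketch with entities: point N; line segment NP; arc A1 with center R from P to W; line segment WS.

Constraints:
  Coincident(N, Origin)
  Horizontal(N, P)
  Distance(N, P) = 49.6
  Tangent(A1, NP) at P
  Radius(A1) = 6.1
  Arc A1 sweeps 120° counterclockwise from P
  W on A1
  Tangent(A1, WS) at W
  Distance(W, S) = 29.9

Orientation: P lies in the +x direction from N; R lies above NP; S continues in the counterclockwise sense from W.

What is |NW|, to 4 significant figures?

55.64

N is at the origin; N and P share the same y with |NP| = 49.6 and P on the +x side, so P = (49.60, 0.000). Tangency of A1 to NP means the radius RP is perpendicular to NP, so R = P + (0, 6.1) = (49.60, 6.100). On A1, P sits at bearing -90° from R; a 120° counterclockwise sweep puts W at bearing 30°, so W = R + 6.1·(cos 30°, sin 30°) = (54.88, 9.150). Then |NW| = |W − N| = 55.64.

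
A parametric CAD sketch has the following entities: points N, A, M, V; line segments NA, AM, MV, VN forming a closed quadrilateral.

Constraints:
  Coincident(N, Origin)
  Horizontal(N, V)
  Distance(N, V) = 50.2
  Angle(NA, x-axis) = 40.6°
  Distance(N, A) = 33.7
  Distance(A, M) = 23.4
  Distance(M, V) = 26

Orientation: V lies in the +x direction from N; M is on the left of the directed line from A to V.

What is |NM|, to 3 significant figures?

55.1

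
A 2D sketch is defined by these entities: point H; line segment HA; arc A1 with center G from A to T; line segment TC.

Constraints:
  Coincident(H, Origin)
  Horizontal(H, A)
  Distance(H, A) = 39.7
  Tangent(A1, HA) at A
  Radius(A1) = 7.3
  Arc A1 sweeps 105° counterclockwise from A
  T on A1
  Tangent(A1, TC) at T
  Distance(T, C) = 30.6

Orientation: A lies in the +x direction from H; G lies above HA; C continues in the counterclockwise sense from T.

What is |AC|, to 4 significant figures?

38.76

On A1, A sits at bearing -90° from G; a 105° counterclockwise sweep puts T at bearing 15°, so T = G + 7.3·(cos 15°, sin 15°) = (46.75, 9.189). Since A1 is tangent to TC there, GT ⟂ TC, so TC runs along (−sin 15°, cos 15°); with |TC| = 30.6, C = (38.83, 38.75). Then |AC| = |C − A| = 38.76.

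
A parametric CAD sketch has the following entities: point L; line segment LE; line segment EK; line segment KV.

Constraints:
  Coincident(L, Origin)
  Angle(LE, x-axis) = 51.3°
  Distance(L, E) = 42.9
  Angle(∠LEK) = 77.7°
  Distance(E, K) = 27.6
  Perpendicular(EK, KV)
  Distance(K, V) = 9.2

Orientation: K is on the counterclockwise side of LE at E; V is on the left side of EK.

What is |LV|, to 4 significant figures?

37.56

L is at the origin; LE runs at 51.3° with length 42.9, so E = 42.9·(cos 51.3°, sin 51.3°) = (26.82, 33.48). ∠LEK = 77.7°, so EK runs at 51.3° + (180° − 77.7°) = 153.6° from the x-axis; with |EK| = 27.6, K = E + 27.6·(cos 153.6°, sin 153.6°) = (2.101, 45.75). EK is perpendicular to KV; with |KV| = 9.2 on the left of EK, V = K + 9.2·(-0.4446, -0.8957) = (-1.989, 37.51). Then |LV| = |V − L| = 37.56.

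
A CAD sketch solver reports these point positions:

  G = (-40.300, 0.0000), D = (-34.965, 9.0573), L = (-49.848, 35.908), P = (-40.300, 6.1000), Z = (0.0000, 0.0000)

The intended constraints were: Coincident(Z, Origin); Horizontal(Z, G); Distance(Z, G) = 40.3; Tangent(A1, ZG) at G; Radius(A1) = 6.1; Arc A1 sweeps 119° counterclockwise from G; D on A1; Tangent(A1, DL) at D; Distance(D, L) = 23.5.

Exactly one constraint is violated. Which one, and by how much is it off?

Distance(D, L) = 23.5 — off by 7.20.

Z = (0.00, 0.00) ✓; Z.y = 0.00, G.y = 0.00 ✓; |ZG| = 40.30 ✓; ∠(PG, GZ) = 90.00° ✓; |PG| = 6.100 ✓; bearing(P→D) − bearing(P→G) = 119.0° ✓; |PD| = 6.100 ✓; ∠(PD, DL) = 90.00° ✓; |DL| = 30.70 ✗.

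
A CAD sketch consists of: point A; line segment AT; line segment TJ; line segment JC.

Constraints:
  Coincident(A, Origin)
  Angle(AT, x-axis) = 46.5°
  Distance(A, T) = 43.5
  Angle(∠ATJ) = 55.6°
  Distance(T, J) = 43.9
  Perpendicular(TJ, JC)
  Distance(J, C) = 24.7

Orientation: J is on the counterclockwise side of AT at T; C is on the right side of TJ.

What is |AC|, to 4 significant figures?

63.60

A is at the origin; AT runs at 46.5° with length 43.5, so T = 43.5·(cos 46.5°, sin 46.5°) = (29.94, 31.55). ∠ATJ = 55.6°, so TJ runs at 46.5° + (180° − 55.6°) = 170.9° from the x-axis; with |TJ| = 43.9, J = T + 43.9·(cos 170.9°, sin 170.9°) = (-13.40, 38.50). The perpendicularity gives JC at right angles to TJ; with |JC| = 24.7 on the right of TJ, C = J + 24.7·(0.1582, 0.9874) = (-9.498, 62.89). Then |AC| = |C − A| = 63.60.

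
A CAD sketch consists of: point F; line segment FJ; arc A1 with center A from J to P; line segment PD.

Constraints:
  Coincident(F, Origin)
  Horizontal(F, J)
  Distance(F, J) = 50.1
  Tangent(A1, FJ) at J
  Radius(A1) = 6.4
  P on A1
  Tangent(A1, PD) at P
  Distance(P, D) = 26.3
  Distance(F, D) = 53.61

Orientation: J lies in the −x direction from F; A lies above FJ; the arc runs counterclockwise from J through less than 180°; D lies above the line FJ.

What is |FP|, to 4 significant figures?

44.14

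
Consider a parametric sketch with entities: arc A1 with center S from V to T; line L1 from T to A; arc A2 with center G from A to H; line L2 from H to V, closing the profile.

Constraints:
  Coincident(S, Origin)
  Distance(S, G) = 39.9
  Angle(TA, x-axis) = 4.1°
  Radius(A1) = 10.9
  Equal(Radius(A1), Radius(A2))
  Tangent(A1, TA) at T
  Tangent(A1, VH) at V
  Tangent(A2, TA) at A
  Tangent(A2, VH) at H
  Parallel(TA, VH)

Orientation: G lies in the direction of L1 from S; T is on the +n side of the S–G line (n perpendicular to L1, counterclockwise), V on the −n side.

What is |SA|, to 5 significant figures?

41.362

Tangency of A1 to both parallel lines with radius 10.9 puts T and V at S ± 10.9·n: T = (-0.77932, 10.872), V = (0.77932, -10.872). Equal radii place A and H the same way about G: A = G + 10.9·n = (39.019, 13.725), H = G − 10.9·n = (40.577, -8.0194). Then |SA| = |A − S| = 41.362.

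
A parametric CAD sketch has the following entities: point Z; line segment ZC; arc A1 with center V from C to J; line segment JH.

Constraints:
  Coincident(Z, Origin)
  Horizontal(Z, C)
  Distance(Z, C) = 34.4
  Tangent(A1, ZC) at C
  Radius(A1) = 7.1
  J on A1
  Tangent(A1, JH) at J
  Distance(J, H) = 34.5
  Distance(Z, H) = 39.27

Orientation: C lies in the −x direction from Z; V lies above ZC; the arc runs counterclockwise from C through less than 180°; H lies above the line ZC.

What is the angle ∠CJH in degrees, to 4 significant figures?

146.1°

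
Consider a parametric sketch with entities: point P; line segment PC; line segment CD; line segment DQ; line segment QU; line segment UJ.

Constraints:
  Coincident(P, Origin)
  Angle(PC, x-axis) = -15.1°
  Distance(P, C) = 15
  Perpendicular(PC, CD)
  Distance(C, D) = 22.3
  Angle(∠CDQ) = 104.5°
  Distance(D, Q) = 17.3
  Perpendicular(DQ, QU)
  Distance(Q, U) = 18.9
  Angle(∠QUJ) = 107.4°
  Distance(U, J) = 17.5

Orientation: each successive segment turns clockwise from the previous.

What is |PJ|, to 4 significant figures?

8.426

The perpendicularity gives QU at right angles to DQ, so QU runs at 89.40°; with |QU| = 18.9, U = (-8.428, -6.357). ∠QUJ = 107.4° gives UJ at 16.80° from the x-axis; with |UJ| = 17.5, J = (8.325, -1.299). Then |PJ| = |J − P| = 8.426.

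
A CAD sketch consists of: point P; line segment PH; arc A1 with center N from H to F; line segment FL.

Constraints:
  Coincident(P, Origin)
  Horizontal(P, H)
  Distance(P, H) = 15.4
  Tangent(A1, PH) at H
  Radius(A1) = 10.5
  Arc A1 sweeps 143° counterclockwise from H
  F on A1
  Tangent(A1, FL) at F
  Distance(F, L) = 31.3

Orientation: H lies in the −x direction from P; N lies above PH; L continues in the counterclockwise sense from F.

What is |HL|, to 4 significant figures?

42.09

P is at the origin; P and H share the same y with |PH| = 15.4 and H on the −x side, so H = (-15.40, 0.000). A1 meets PH tangentially, so NH is at right angles to PH, so N = H + (0, 10.5) = (-15.40, 10.50). On A1, H sits at bearing -90° from N; a 143° counterclockwise sweep puts F at bearing 53°, so F = N + 10.5·(cos 53°, sin 53°) = (-9.081, 18.89). Since A1 is tangent to FL there, NF ⟂ FL, so FL runs along (−sin 53°, cos 53°); with |FL| = 31.3, L = (-34.08, 37.72). Then |HL| = |L − H| = 42.09.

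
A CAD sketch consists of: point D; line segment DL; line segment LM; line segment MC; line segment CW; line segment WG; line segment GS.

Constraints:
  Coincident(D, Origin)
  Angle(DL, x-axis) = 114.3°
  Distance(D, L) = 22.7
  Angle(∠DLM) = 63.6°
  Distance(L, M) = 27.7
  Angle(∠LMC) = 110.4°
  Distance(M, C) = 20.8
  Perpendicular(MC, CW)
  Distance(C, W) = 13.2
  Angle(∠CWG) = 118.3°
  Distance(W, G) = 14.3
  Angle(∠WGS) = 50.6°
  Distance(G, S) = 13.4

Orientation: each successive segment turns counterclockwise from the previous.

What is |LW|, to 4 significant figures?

33.02

D is at the origin; DL runs at 114.3° with length 22.7, so L = (-9.341, 20.69). ∠DLM = 63.6° gives LM at -129.3° from the x-axis; with |LM| = 27.7, M = (-26.89, -0.7465). ∠LMC = 110.4° gives MC at -59.70° from the x-axis; with |MC| = 20.8, C = (-16.39, -18.71). The perpendicularity gives CW at right angles to MC, so CW runs at 30.30°; with |CW| = 13.2, W = (-4.995, -12.05). Then |LW| = |W − L| = 33.02.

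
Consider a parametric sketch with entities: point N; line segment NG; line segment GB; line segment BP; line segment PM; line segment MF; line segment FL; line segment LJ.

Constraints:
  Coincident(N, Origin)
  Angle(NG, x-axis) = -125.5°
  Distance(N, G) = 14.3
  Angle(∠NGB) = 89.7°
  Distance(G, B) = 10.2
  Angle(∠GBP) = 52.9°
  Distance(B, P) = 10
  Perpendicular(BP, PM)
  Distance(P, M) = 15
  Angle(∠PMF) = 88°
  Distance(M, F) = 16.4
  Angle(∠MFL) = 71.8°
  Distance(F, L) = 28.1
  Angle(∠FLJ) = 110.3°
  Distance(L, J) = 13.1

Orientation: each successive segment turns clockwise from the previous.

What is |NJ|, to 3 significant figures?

11.5

N is at the origin; NG runs at -125.5° with length 14.3, so G = (-8.30, -11.6). ∠NGB = 89.7° gives GB at 144° from the x-axis; with |GB| = 10.2, B = (-16.6, -5.68). ∠GBP = 52.9° gives BP at 17.1° from the x-axis; with |BP| = 10.0, P = (-7.02, -2.73). BP is perpendicular to PM, so PM runs at -72.9°; with |PM| = 15.0, M = (-2.61, -17.1). ∠PMF = 88.0° gives MF at -165° from the x-axis; with |MF| = 16.4, F = (-18.4, -21.3). ∠MFL = 71.8° gives FL at 86.9° from the x-axis; with |FL| = 28.1, L = (-16.9, 6.71). ∠FLJ = 110.3° gives LJ at 17.2° from the x-axis; with |LJ| = 13.1, J = (-4.41, 10.6). Then |NJ| = |J − N| = 11.5.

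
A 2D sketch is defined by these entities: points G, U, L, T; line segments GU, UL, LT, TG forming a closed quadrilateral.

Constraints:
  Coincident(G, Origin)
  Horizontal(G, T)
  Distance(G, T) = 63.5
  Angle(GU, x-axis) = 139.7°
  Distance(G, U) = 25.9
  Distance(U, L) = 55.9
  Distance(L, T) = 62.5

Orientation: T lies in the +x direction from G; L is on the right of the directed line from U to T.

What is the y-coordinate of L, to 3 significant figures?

-31.0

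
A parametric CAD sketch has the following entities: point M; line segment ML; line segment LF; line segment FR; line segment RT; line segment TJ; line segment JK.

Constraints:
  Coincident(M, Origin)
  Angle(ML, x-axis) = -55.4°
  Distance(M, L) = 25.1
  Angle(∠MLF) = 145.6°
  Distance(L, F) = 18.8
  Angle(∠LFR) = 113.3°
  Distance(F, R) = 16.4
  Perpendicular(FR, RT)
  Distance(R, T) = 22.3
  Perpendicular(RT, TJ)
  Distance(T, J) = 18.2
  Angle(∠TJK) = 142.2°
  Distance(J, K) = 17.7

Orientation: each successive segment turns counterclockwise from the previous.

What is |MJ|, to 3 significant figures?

19.6

The perpendicularity gives RT at right angles to FR, so RT runs at 136°; with |RT| = 22.3, T = (27.3, -0.0860). RT ⟂ TJ, so TJ runs at -134°; with |TJ| = 18.2, J = (14.6, -13.1). Then |MJ| = |J − M| = 19.6.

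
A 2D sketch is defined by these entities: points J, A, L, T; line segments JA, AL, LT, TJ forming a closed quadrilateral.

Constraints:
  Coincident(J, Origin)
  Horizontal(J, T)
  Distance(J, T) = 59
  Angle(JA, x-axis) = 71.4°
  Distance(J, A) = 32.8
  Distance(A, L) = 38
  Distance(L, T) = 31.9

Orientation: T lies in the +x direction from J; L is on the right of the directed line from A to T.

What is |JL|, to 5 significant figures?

27.408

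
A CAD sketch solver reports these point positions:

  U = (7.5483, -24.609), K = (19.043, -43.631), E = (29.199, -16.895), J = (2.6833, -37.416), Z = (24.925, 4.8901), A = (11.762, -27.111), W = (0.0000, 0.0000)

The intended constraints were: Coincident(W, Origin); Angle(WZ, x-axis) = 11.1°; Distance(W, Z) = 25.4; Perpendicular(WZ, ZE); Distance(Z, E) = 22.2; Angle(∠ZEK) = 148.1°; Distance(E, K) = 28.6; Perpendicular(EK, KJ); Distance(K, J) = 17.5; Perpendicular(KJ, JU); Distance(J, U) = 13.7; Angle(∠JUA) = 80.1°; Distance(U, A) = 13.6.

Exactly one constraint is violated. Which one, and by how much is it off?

Distance(U, A) = 13.6 — off by 8.70.

W = (0.00, 0.00) ✓; WZ at 11.10° ✓; |WZ| = 25.40 ✓; ∠(WZ, ZE) = 90.00° ✓; |ZE| = 22.20 ✓; ∠ZEK = 148.1° ✓; |EK| = 28.60 ✓; ∠(EK, KJ) = 90.00° ✓; |KJ| = 17.50 ✓; ∠(KJ, JU) = 90.00° ✓; |JU| = 13.70 ✓; ∠JUA = 80.10° ✓; |UA| = 4.901 ✗.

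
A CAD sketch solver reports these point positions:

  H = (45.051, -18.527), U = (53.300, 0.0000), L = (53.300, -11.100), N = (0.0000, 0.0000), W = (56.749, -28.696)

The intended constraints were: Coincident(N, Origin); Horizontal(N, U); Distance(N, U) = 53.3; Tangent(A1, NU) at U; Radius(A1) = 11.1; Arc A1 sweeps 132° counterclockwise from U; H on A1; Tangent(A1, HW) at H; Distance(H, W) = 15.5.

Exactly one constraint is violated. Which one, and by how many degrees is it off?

Tangent(A1, HW) at H — off by 7.00°.

N = (0.00, 0.00) ✓; N.y = 0.00, U.y = 0.00 ✓; |NU| = 53.30 ✓; ∠(LU, UN) = 90.00° ✓; |LU| = 11.10 ✓; bearing(L→H) − bearing(L→U) = 132.0° ✓; |LH| = 11.10 ✓; ∠(LH, HW) = 83.00° ✗; |HW| = 15.50 ✓.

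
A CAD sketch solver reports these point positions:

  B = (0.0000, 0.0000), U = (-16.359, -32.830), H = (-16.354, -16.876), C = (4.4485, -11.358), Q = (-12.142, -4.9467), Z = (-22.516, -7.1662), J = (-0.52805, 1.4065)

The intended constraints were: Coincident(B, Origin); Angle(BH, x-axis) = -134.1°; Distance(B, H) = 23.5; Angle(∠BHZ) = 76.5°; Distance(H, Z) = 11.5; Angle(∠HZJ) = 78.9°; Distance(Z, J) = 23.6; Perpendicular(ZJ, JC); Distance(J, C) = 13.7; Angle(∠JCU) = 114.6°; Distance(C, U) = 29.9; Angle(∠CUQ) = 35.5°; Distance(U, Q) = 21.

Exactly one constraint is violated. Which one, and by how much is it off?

Distance(U, Q) = 21 — off by 7.20.

B = (0.00, 0.00) ✓; BH at -134.1° ✓; |BH| = 23.50 ✓; ∠BHZ = 76.50° ✓; |HZ| = 11.50 ✓; ∠HZJ = 78.90° ✓; |ZJ| = 23.60 ✓; ∠(ZJ, JC) = 90.00° ✓; |JC| = 13.70 ✓; ∠JCU = 114.6° ✓; |CU| = 29.90 ✓; ∠CUQ = 35.50° ✓; |UQ| = 28.20 ✗.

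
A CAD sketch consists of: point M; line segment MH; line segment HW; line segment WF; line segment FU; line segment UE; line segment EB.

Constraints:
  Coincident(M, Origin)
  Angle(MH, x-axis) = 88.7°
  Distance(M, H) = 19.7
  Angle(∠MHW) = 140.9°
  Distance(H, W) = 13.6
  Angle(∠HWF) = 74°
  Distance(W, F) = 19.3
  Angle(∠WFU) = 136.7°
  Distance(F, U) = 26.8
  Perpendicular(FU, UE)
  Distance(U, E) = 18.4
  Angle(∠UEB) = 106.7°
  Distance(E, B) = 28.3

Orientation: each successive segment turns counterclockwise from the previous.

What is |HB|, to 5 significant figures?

6.6739

M is at the origin; MH runs at 88.7° with length 19.7, so H = (0.44694, 19.695). ∠MHW = 140.9° gives HW at 127.80° from the x-axis; with |HW| = 13.6, W = (-7.8886, 30.441). ∠HWF = 74.0° gives WF at -126.20° from the x-axis; with |WF| = 19.3, F = (-19.287, 14.867). ∠WFU = 136.7° gives FU at -82.900° from the x-axis; with |FU| = 26.8, U = (-15.975, -11.728). FU is perpendicular to UE, so UE runs at 7.1000°; with |UE| = 18.4, E = (2.2841, -9.4535). ∠UEB = 106.7° gives EB at 80.400° from the x-axis; with |EB| = 28.3, B = (7.0037, 18.450). Then |HB| = |B − H| = 6.6739.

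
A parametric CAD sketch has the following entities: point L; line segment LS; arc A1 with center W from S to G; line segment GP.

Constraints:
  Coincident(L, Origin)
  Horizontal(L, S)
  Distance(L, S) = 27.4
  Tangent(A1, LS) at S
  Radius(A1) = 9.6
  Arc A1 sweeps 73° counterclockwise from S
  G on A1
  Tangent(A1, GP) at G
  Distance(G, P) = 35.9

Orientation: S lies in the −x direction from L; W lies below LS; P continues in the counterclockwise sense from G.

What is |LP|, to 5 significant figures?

62.510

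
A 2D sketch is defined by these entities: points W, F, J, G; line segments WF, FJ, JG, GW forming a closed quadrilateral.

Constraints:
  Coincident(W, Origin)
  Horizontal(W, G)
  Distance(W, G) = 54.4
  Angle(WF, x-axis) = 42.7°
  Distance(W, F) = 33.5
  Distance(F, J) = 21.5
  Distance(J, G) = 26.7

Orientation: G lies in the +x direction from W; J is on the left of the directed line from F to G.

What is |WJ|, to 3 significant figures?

52.5

Checks: |FJ| = 21.50 ✓; |JG| = 26.70 ✓.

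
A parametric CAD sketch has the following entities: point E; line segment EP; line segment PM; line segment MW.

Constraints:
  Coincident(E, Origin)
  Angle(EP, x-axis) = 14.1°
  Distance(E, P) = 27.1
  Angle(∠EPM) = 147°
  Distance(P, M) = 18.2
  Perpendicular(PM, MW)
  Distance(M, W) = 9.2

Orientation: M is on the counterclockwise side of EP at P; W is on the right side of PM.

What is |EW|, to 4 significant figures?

47.43

E is at the origin; EP runs at 14.1° with length 27.1, so P = 27.1·(cos 14.1°, sin 14.1°) = (26.28, 6.602). ∠EPM = 147.0°, so PM runs at 14.1° + (180° − 147.0°) = 47.10° from the x-axis; with |PM| = 18.2, M = P + 18.2·(cos 47.10°, sin 47.10°) = (38.67, 19.93). PM is perpendicular to MW; with |MW| = 9.2 on the right of PM, W = M + 9.2·(0.7325, -0.6807) = (45.41, 13.67). Then |EW| = |W − E| = 47.43.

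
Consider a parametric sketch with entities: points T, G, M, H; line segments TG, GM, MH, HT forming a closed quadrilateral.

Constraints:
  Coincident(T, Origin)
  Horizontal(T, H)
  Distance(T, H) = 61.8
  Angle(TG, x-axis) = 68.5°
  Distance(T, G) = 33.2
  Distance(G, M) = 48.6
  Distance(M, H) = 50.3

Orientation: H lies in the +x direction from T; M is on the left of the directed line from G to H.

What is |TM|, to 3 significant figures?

75.7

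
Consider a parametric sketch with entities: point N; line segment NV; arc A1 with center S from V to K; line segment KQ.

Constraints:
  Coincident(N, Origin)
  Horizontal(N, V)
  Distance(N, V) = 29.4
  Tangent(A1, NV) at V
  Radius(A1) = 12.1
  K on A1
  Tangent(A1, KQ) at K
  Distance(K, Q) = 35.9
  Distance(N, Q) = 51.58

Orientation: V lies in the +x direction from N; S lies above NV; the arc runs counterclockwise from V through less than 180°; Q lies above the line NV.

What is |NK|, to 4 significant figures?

43.65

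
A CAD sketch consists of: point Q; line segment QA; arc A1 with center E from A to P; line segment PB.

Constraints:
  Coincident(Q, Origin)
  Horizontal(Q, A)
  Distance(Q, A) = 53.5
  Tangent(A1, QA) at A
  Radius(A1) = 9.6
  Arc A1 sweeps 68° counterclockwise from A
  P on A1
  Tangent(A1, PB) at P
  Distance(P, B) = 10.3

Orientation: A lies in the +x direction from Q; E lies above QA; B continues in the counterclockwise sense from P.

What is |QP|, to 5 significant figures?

62.689

Q is at the origin; QA is horizontal with |QA| = 53.5 and A on the +x side, so A = (53.500, 0.0000). Tangency of A1 to QA means the radius EA is perpendicular to QA, so E = A + (0, 9.6) = (53.500, 9.6000). On A1, A sits at bearing -90° from E; a 68° counterclockwise sweep puts P at bearing -22°, so P = E + 9.6·(cos -22°, sin -22°) = (62.401, 6.0038). Then |QP| = |P − Q| = 62.689.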